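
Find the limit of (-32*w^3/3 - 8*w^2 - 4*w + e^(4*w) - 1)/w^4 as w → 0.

Direct substitution gives 0/0.
Apply L'Hôpital: lim (-32*w^2 - 16*w + 4*e^(4*w) - 4)/(4*w^3), still 0/0.
Apply L'Hôpital: lim (-64*w + 16*e^(4*w) - 16)/(12*w^2), still 0/0.
Apply L'Hôpital: lim (64*e^(4*w) - 64)/(24*w), still 0/0.
After 4 applications of L'Hôpital's rule the quotient is (256*e^(4*w))/(24); substituting w = 0 gives 32/3.

32/3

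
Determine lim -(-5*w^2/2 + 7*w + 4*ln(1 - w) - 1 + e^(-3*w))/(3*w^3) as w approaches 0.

35/18

Substitution gives 0/0 (the numerator vanishes to order 3).
Expand each term to order w^3: the coefficient of w^3 in e^(-3w) is -9/2 and in 4·ln(1 - w) is -4/3.
Lower-order terms cancel with the polynomial part, so the numerator is (-35/6)·w^3 + o(w^3), and the limit is (-35/6)/(-3) = 35/18.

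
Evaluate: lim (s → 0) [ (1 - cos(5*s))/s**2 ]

25/2

Substitution gives 0/0.
Use (1 − cos u)/u² → 1/2 with u = 5s: the limit is 5²/(2·1) = 25/2.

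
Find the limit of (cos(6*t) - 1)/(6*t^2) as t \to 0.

-3

Direct substitution gives 0/0.
Apply L'Hôpital: lim (-6*sin(6*t))/(12*t), still 0/0.
After 2 applications of L'Hôpital's rule the quotient is (-36*cos(6*t))/(12); substituting t = 0 gives -3.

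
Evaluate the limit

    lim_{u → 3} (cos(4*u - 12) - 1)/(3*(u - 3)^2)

Direct substitution gives 0/0.
Apply L'Hôpital: lim (-4*sin(4*u - 12))/(6*u - 18), still 0/0.
After 2 applications of L'Hôpital's rule the quotient is (-16*cos(4*u - 12))/(6); substituting u = 3 gives -8/3.

-8/3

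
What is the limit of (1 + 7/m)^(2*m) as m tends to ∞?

The base → 1 and the exponent → ∞: a 1^∞ form.
Take logarithms: (2m)·ln(1 + 7/m). Since ln(1+u) ~ u for small u, this behaves like (2m)·(7/m) → 14.
So the limit is e^(14).

e^(14)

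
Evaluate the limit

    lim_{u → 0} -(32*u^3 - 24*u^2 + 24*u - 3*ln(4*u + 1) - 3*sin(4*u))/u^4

Substitution gives 0/0 (the numerator vanishes to order 4).
Expand each term to order u^4: the coefficient of u^4 in -3·sin(4u) is 0 and in -3·ln(1 + 4u) is 192.
Lower-order terms cancel with the polynomial part, so the numerator is (192)·u^4 + o(u^4), and the limit is (192)/(-1) = -192.

-192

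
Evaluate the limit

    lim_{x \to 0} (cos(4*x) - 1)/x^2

Direct substitution gives 0/0.
Apply L'Hôpital: lim (-4*sin(4*x))/(2*x), still 0/0.
After 2 applications of L'Hôpital's rule the quotient is (-16*cos(4*x))/(2); substituting x = 0 gives -8.

-8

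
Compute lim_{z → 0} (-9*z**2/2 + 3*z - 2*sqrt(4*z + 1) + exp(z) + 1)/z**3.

-47/6

Substitution gives 0/0; apply L'Hôpital's rule 3 times.
After differentiating numerator and denominator 3 times the quotient is (e^(z) - 48/(4*z + 1)^(5/2))/(6); at z = 0 this is -47/6.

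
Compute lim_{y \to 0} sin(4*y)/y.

4

Substitution gives 0/0.
Write it as (4)·sin(4y)/(4y); since sin(u)/u → 1, the limit is 4.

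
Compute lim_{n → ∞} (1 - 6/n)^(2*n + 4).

Write it as [(1 - 6/n)^n]^(2) · (1 - 6/n)^(4). The bracketed term tends to e^(-6) and the second factor to 1, so the limit is e^(-12).

e^(-12)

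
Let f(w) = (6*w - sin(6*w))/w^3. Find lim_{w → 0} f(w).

36

Direct substitution gives 0/0.
Apply L'Hôpital: lim (6 - 6*cos(6*w))/(3*w^2), still 0/0.
Apply L'Hôpital: lim (36*sin(6*w))/(6*w), still 0/0.
After 3 applications of L'Hôpital's rule the quotient is (216*cos(6*w))/(6); substituting w = 0 gives 36.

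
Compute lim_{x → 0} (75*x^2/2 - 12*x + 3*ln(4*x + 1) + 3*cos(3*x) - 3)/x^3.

Substitution gives 0/0; apply L'Hôpital's rule 3 times.
After differentiating numerator and denominator 3 times the quotient is (81*sin(3*x) + 384/(4*x + 1)^3)/(6); at x = 0 this is 64.

64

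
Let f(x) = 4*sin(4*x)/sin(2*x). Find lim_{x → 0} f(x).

Substitution gives 0/0.
Divide numerator and denominator by x: sin(4x)/x → 4 and sin(2x)/x → 2, so the limit is 4·4/2 = 8.

8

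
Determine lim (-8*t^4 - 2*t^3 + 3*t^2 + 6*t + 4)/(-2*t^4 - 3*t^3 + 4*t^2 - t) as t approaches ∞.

Numerator and denominator both have degree 4.
Dividing every term by t^4, all lower-order terms vanish and the limit is the ratio of leading coefficients, -8/(-2) = 4.

4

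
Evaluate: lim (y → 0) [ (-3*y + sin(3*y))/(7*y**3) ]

-9/14

Direct substitution gives 0/0.
Apply L'Hôpital: lim (3*cos(3*y) - 3)/(21*y^2), still 0/0.
Apply L'Hôpital: lim (-9*sin(3*y))/(42*y), still 0/0.
After 3 applications of L'Hôpital's rule the quotient is (-27*cos(3*y))/(42); substituting y = 0 gives -9/14.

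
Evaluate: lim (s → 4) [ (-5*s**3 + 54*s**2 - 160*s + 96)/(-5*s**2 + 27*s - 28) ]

-32/13

Since s = 4 makes numerator and denominator zero, (s - 4) divides both.
Cancelling it gives (-5*s^2 + 34*s - 24)/(7 - 5*s); now plug in s = 4 to get -32/13.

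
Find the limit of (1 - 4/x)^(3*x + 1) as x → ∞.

Let L be the limit and take ln: ln L = lim (3x + 1)·ln(1 - 4/x) = lim (3x + 1)·(-4/x + O(1/x²)) = -12.
Hence L = e^(-12).

e^(-12)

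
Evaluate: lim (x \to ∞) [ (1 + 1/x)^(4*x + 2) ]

e^(4)

The base → 1 and the exponent → ∞: a 1^∞ form.
Take logarithms: (4x + 2)·ln(1 + 1/x). Since ln(1+u) ~ u for small u, this behaves like (4x)·(1/x) → 4.
So the limit is e^(4).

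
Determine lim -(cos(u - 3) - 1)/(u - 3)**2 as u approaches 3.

1/2

Direct substitution gives 0/0.
Apply L'Hôpital: lim (-sin(u - 3))/(6 - 2*u), still 0/0.
After 2 applications of L'Hôpital's rule the quotient is (-cos(u - 3))/(-2); substituting u = 3 gives 1/2.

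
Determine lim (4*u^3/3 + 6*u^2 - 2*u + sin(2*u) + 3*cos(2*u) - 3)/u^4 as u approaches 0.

2

Substitution gives 0/0; apply L'Hôpital's rule 4 times.
After differentiating numerator and denominator 4 times the quotient is (16*sin(2*u) + 48*cos(2*u))/(24); at u = 0 this is 2.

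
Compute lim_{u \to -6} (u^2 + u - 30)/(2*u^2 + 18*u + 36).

At u = -6 both the top and bottom vanish — a removable singularity. Factoring out (u + 6) from each leaves (u - 5)/(2*u + 6), which at u = -6 equals 11/6.

11/6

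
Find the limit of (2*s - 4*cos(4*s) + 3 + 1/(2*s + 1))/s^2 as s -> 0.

36

Substitution gives 0/0 (the numerator vanishes to order 2).
Expand each term to order s^2: the coefficient of s^2 in 1/(1 + 2s) is 4 and in -4·cos(4s) is 32.
Lower-order terms cancel with the polynomial part, so the numerator is (36)·s^2 + o(s^2), and the limit is (36)/(1) = 36.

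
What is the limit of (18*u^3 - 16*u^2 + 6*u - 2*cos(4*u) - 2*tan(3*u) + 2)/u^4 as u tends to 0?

Substitution gives 0/0; apply L'Hôpital's rule 4 times.
After differentiating numerator and denominator 4 times the quotient is (-512*cos(4*u) - 3888*tan(3*u)^5 - 6480*tan(3*u)^3 - 2592*tan(3*u))/(24); at u = 0 this is -64/3.

-64/3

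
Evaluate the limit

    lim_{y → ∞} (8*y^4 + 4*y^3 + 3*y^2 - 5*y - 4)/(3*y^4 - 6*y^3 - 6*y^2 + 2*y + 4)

Numerator and denominator both have degree 4.
Dividing every term by y^4, all lower-order terms vanish and the limit is the ratio of leading coefficients, 8/(3) = 8/3.

8/3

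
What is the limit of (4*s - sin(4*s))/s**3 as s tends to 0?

32/3

Direct substitution gives 0/0.
Apply L'Hôpital: lim (4 - 4*cos(4*s))/(3*s^2), still 0/0.
Apply L'Hôpital: lim (16*sin(4*s))/(6*s), still 0/0.
After 3 applications of L'Hôpital's rule the quotient is (64*cos(4*s))/(6); substituting s = 0 gives 32/3.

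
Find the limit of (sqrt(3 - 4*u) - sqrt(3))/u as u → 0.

Substitution gives 0/0. Multiply numerator and denominator by the conjugate √(3 - 4u) + √3.
The numerator becomes (3 - 4u) − 3 = -4u, so the expression simplifies to -4/(√(3 - 4u) + √3).
Letting u → 0 gives -4/(2√3) = -2*√(3)/3.

-2*√(3)/3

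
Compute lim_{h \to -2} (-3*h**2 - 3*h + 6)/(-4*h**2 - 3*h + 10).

9/13

At h = -2 both the top and bottom vanish — a removable singularity. Factoring out (h + 2) from each leaves (3 - 3*h)/(5 - 4*h), which at h = -2 equals 9/13.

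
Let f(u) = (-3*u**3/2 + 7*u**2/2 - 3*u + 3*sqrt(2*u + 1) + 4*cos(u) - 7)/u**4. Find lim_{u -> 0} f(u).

-41/24

Substitution gives 0/0 (the numerator vanishes to order 4).
Expand each term to order u^4: the coefficient of u^4 in 3·√(1 + 2u) is -15/8 and in 4·cos(u) is 1/6.
Lower-order terms cancel with the polynomial part, so the numerator is (-41/24)·u^4 + o(u^4), and the limit is (-41/24)/(1) = -41/24.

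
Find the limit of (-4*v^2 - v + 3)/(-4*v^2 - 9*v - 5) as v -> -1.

At v = -1 both the top and bottom vanish — a removable singularity. Factoring out (v + 1) from each leaves (3 - 4*v)/(-4*v - 5), which at v = -1 equals -7.

-7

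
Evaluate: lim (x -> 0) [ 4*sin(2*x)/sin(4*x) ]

Substitution gives 0/0.
Divide numerator and denominator by x: sin(2x)/x → 2 and sin(4x)/x → 4, so the limit is 4·2/4 = 2.

2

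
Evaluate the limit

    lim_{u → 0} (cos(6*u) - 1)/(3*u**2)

-6

Direct substitution gives 0/0.
Apply L'Hôpital: lim (-6*sin(6*u))/(6*u), still 0/0.
After 2 applications of L'Hôpital's rule the quotient is (-36*cos(6*u))/(6); substituting u = 0 gives -6.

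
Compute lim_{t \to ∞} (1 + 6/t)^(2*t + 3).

The base → 1 and the exponent → ∞: a 1^∞ form.
Take logarithms: (2t + 3)·ln(1 + 6/t). Since ln(1+u) ~ u for small u, this behaves like (2t)·(6/t) → 12.
So the limit is e^(12).

e^(12)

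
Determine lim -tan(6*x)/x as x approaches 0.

Substitution gives 0/0.
Since tan(u)/u → 1 as u → 0, tan(6x)/(6x) → 1 and the limit is 6/(-1) = -6.

-6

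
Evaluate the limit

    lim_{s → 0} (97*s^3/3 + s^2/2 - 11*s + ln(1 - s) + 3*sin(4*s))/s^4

Substitution gives 0/0 (the numerator vanishes to order 4).
Expand each term to order s^4: the coefficient of s^4 in ln(1 - s) is -1/4 and in 3·sin(4s) is 0.
Lower-order terms cancel with the polynomial part, so the numerator is (-1/4)·s^4 + o(s^4), and the limit is (-1/4)/(1) = -1/4.

-1/4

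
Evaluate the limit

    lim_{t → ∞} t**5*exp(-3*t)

0

Write as t^5/e^{3t}, an ∞/∞ form.
Exponential growth dominates any polynomial, so repeated L'Hôpital (or the standard result) gives 0.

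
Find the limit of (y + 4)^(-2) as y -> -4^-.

As y → -4⁻, (y + 4) → 0⁻, so (y + 4)^2 → 0⁺ and 1/(y + 4)^2 → ∞.

∞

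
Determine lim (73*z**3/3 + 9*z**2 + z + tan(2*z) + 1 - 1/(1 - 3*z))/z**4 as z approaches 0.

-81

Substitution gives 0/0 (the numerator vanishes to order 4).
Expand each term to order z^4: the coefficient of z^4 in tan(2z) is 0 and in −1/(1 - 3z) is -81.
Lower-order terms cancel with the polynomial part, so the numerator is (-81)·z^4 + o(z^4), and the limit is (-81)/(1) = -81.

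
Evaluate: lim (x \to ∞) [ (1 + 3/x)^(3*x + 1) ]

e^(9)

The base → 1 and the exponent → ∞: a 1^∞ form.
Take logarithms: (3x + 1)·ln(1 + 3/x). Since ln(1+u) ~ u for small u, this behaves like (3x)·(3/x) → 9.
So the limit is e^(9).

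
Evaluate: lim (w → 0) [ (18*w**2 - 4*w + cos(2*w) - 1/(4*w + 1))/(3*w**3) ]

Substitution gives 0/0 (the numerator vanishes to order 3).
Expand each term to order w^3: the coefficient of w^3 in −1/(1 + 4w) is 64 and in cos(2w) is 0.
Lower-order terms cancel with the polynomial part, so the numerator is (64)·w^3 + o(w^3), and the limit is (64)/(3) = 64/3.

64/3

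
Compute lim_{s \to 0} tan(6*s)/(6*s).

1

Substitution gives 0/0.
Since tan(u)/u → 1 as u → 0, tan(6s)/(6s) → 1 and the limit is 6/6 = 1.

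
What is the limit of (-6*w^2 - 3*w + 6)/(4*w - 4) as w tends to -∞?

∞

The numerator has higher degree (2 > 1); the quotient behaves like (-6/(4))·w^1 for large |w|.
As w → −∞ this diverges to ∞.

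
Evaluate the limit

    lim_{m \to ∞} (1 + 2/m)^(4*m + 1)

The base → 1 and the exponent → ∞: a 1^∞ form.
Take logarithms: (4m + 1)·ln(1 + 2/m). Since ln(1+u) ~ u for small u, this behaves like (4m)·(2/m) → 8.
So the limit is e^(8).

e^(8)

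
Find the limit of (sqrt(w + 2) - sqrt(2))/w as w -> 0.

Substitution gives 0/0. Multiply numerator and denominator by the conjugate √(2 + w) + √2.
The numerator becomes (2 + w) − 2 = w, so the expression simplifies to 1/(√(2 + w) + √2).
Letting w → 0 gives 1/(2√2) = √(2)/4.

√(2)/4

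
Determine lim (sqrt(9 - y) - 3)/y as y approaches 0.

Substitution gives 0/0. Multiply numerator and denominator by the conjugate √(9 - y) + √9.
The numerator becomes (9 - y) − 9 = -y, so the expression simplifies to -1/(√(9 - y) + √9).
Letting y → 0 gives -1/(2√9) = -1/6.

-1/6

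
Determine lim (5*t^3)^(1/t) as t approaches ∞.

Base → ∞ and exponent → 0: an ∞^0 form.
Take logs: (1/t)·ln(5·t^3) = (ln 5 + 3·ln t)/t → 0.
So the limit is e^0 = 1.

1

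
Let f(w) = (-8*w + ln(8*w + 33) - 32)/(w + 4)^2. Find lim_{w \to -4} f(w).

-32

Direct substitution gives 0/0.
Apply L'Hôpital: lim (-8 + 8/(8*w + 33))/(2*w + 8), still 0/0.
After 2 applications of L'Hôpital's rule the quotient is (-64/(8*w + 33)^2)/(2); substituting w = -4 gives -32.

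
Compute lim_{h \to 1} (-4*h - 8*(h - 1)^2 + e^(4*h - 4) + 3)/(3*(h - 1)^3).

Direct substitution gives 0/0.
Apply L'Hôpital: lim (-16*h + 4*e^(4*h - 4) + 12)/(9*(h - 1)^2), still 0/0.
Apply L'Hôpital: lim (16*e^(4*h - 4) - 16)/(18*h - 18), still 0/0.
After 3 applications of L'Hôpital's rule the quotient is (64*e^(4*h - 4))/(18); substituting h = 1 gives 32/9.

32/9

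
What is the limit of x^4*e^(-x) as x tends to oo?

0

Write as x^4/e^{1x}, an ∞/∞ form.
Exponential growth dominates any polynomial, so repeated L'Hôpital (or the standard result) gives 0.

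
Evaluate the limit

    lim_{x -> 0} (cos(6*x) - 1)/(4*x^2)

Direct substitution gives 0/0.
Apply L'Hôpital: lim (-6*sin(6*x))/(8*x), still 0/0.
After 2 applications of L'Hôpital's rule the quotient is (-36*cos(6*x))/(8); substituting x = 0 gives -9/2.

-9/2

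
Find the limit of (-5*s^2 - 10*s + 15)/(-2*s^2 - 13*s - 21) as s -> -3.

At s = -3 both the top and bottom vanish — a removable singularity. Factoring out (s + 3) from each leaves (5 - 5*s)/(-2*s - 7), which at s = -3 equals -20.

-20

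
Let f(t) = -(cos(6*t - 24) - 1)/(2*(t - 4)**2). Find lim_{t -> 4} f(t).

Direct substitution gives 0/0.
Apply L'Hôpital: lim (-6*sin(6*t - 24))/(16 - 4*t), still 0/0.
After 2 applications of L'Hôpital's rule the quotient is (-36*cos(6*t - 24))/(-4); substituting t = 4 gives 9.

9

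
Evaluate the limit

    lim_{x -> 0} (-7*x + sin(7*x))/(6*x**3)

-343/36

Direct substitution gives 0/0.
Apply L'Hôpital: lim (7*cos(7*x) - 7)/(18*x^2), still 0/0.
Apply L'Hôpital: lim (-49*sin(7*x))/(36*x), still 0/0.
After 3 applications of L'Hôpital's rule the quotient is (-343*cos(7*x))/(36); substituting x = 0 gives -343/36.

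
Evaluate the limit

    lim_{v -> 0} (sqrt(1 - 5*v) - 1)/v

A 0/0 form; rationalise with √(1 - 5v) + √1. This collapses the numerator to -5v, leaving -5/(√(1 - 5v) + √1) → -5/(2√1) = -5/2.

-5/2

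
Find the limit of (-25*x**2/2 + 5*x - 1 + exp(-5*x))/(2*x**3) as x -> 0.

-125/12

Direct substitution gives 0/0.
Apply L'Hôpital: lim (-25*x + 5 - 5*e^(-5*x))/(6*x^2), still 0/0.
Apply L'Hôpital: lim (-25 + 25*e^(-5*x))/(12*x), still 0/0.
After 3 applications of L'Hôpital's rule the quotient is (-125*e^(-5*x))/(12); substituting x = 0 gives -125/12.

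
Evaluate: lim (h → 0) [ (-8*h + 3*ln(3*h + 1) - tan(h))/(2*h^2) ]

-27/4

Substitution gives 0/0; apply L'Hôpital's rule 2 times.
After differentiating numerator and denominator 2 times the quotient is (-2*tan(h)/cos(h)^2 - 27/(3*h + 1)^2)/(4); at h = 0 this is -27/4.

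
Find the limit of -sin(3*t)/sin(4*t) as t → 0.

Substitution gives 0/0.
Divide numerator and denominator by t: sin(3t)/t → 3 and sin(4t)/t → 4, so the limit is -1·3/4 = -3/4.

-3/4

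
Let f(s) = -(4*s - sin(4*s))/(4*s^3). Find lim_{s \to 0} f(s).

-8/3

Direct substitution gives 0/0.
Apply L'Hôpital: lim (4 - 4*cos(4*s))/(-12*s^2), still 0/0.
Apply L'Hôpital: lim (16*sin(4*s))/(-24*s), still 0/0.
After 3 applications of L'Hôpital's rule the quotient is (64*cos(4*s))/(-24); substituting s = 0 gives -8/3.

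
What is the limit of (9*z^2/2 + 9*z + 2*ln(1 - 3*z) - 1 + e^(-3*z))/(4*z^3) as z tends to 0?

-45/8

Substitution gives 0/0; apply L'Hôpital's rule 3 times.
After differentiating numerator and denominator 3 times the quotient is (-27*e^(-3*z) + 108/(3*z - 1)^3)/(24); at z = 0 this is -45/8.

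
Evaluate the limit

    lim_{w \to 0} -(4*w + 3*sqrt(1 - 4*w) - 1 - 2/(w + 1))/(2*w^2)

Substitution gives 0/0 (the numerator vanishes to order 2).
Expand each term to order w^2: the coefficient of w^2 in -2·1/(1 + w) is -2 and in 3·√(1 - 4w) is -6.
Lower-order terms cancel with the polynomial part, so the numerator is (-8)·w^2 + o(w^2), and the limit is (-8)/(-2) = 4.

4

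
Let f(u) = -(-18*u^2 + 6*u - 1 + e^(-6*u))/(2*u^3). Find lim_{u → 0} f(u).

Direct substitution gives 0/0.
Apply L'Hôpital: lim (-36*u + 6 - 6*e^(-6*u))/(-6*u^2), still 0/0.
Apply L'Hôpital: lim (-36 + 36*e^(-6*u))/(-12*u), still 0/0.
After 3 applications of L'Hôpital's rule the quotient is (-216*e^(-6*u))/(-12); substituting u = 0 gives 18.

18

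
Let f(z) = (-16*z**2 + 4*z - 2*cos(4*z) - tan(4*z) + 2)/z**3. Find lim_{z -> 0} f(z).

Substitution gives 0/0; apply L'Hôpital's rule 3 times.
After differentiating numerator and denominator 3 times the quotient is (-128*sin(4*z) - 384*tan(4*z)^4 - 512*tan(4*z)^2 - 128)/(6); at z = 0 this is -64/3.

-64/3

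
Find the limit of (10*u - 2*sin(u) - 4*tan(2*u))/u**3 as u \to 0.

Substitution gives 0/0; apply L'Hôpital's rule 3 times.
After differentiating numerator and denominator 3 times the quotient is (2*cos(u) - 192*tan(2*u)^4 - 256*tan(2*u)^2 - 64)/(6); at u = 0 this is -31/3.

-31/3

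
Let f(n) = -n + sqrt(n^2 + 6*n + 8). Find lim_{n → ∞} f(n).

An ∞ − ∞ form. Rationalising with the conjugate, the difference becomes (6n + 8) / (√(n^2 + 6*n + 8) + n).
For large n the denominator behaves like 2·n, so the quotient tends to 6/2 = 3.

3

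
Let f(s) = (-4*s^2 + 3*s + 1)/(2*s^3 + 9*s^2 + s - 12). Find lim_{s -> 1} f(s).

-1/5

At s = 1 both the top and bottom vanish — a removable singularity. Factoring out (s - 1) from each leaves (-4*s - 1)/(2*s^2 + 11*s + 12), which at s = 1 equals -1/5.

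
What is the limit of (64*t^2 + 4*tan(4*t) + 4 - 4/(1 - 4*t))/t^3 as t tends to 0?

Substitution gives 0/0 (the numerator vanishes to order 3).
Expand each term to order t^3: the coefficient of t^3 in 4·tan(4t) is 256/3 and in -4·1/(1 - 4t) is -256.
Lower-order terms cancel with the polynomial part, so the numerator is (-512/3)·t^3 + o(t^3), and the limit is (-512/3)/(1) = -512/3.

-512/3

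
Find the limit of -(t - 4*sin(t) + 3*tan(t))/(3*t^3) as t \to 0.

Substitution gives 0/0 (the numerator vanishes to order 3).
Expand each term to order t^3: the coefficient of t^3 in 3·tan(t) is 1 and in -4·sin(t) is 2/3.
Lower-order terms cancel with the polynomial part, so the numerator is (5/3)·t^3 + o(t^3), and the limit is (5/3)/(-3) = -5/9.

-5/9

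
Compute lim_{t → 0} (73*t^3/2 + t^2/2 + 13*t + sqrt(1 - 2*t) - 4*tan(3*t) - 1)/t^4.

-5/8

Substitution gives 0/0; apply L'Hôpital's rule 4 times.
After differentiating numerator and denominator 4 times the quotient is (2592*tan(3*t)/cos(3*t)^2 - 7776*tan(3*t)/cos(3*t)^4 - 15/(1 - 2*t)^(7/2))/(24); at t = 0 this is -5/8.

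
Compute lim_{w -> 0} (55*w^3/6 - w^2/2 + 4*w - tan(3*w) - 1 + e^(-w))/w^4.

Substitution gives 0/0; apply L'Hôpital's rule 4 times.
After differentiating numerator and denominator 4 times the quotient is (-1944*tan(3*w)^5 - 3240*tan(3*w)^3 - 1296*tan(3*w) + e^(-w))/(24); at w = 0 this is 1/24.

1/24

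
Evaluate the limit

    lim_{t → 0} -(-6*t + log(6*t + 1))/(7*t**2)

Direct substitution gives 0/0.
Apply L'Hôpital: lim (-6 + 6/(6*t + 1))/(-14*t), still 0/0.
After 2 applications of L'Hôpital's rule the quotient is (-36/(6*t + 1)^2)/(-14); substituting t = 0 gives 18/7.

18/7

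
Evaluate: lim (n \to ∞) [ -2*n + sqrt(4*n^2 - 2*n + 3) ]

-1/2

An ∞ − ∞ form. Rationalising with the conjugate, the difference becomes (-2n + 3) / (√(4*n^2 - 2*n + 3) + 2n).
For large n the denominator behaves like 2·2n, so the quotient tends to -2/4 = -1/2.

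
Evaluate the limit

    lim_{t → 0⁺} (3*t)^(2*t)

Base → 0⁺ and exponent → 0⁺: a 0^0 form.
Take logs: 2t·ln(3t). This is 0·(−∞); rewriting as ln(3t)/(1/(2t)) and applying L'Hôpital gives 0.
Hence the limit is e^0 = 1.

1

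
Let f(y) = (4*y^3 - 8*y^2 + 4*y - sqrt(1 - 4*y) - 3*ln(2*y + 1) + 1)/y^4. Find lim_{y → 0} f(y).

Substitution gives 0/0; apply L'Hôpital's rule 4 times.
After differentiating numerator and denominator 4 times the quotient is (288/(2*y + 1)^4 + 240/(1 - 4*y)^(7/2))/(24); at y = 0 this is 22.

22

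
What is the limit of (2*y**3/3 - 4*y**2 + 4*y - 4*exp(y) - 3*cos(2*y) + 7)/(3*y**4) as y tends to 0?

-13/18

Substitution gives 0/0; apply L'Hôpital's rule 4 times.
After differentiating numerator and denominator 4 times the quotient is (-4*e^(y) - 48*cos(2*y))/(72); at y = 0 this is -13/18.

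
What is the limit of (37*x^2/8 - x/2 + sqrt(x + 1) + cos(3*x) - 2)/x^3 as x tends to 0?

Substitution gives 0/0; apply L'Hôpital's rule 3 times.
After differentiating numerator and denominator 3 times the quotient is (27*sin(3*x) + 3/(8*(x + 1)^(5/2)))/(6); at x = 0 this is 1/16.

1/16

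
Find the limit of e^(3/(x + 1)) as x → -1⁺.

As x → -1⁺, 3/(x + 1) → +∞, so e^(3/(x + 1)) → ∞.

∞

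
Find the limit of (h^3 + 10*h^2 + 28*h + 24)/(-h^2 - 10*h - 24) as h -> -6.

8

At h = -6 both the top and bottom vanish — a removable singularity. Factoring out (h + 6) from each leaves (h^2 + 4*h + 4)/(-h - 4), which at h = -6 equals 8.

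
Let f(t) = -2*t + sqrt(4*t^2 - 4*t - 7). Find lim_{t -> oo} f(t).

-1

This has the form ∞ − ∞. Multiply and divide by the conjugate √(4*t^2 - 4*t - 7) + 2t.
That gives (-4t - 7) / (√(4*t^2 - 4*t - 7) + 2t).
Divide numerator and denominator by t: the limit is -4/(2·2) = -1.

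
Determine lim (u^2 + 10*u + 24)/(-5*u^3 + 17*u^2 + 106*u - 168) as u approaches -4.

-1/135

Direct substitution gives 0/0, so factor. Both numerator and denominator have (u + 4) as a factor.
After cancelling, the expression reduces to (u + 6)/(-5*u^2 + 37*u - 42).
Substituting u = -4 gives -1/135.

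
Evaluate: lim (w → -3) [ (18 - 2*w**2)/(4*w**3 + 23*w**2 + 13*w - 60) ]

-12/17

At w = -3 both the top and bottom vanish — a removable singularity. Factoring out (w + 3) from each leaves (6 - 2*w)/(4*w^2 + 11*w - 20), which at w = -3 equals -12/17.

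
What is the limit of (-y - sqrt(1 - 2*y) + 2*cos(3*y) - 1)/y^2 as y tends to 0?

Substitution gives 0/0 (the numerator vanishes to order 2).
Expand each term to order y^2: the coefficient of y^2 in 2·cos(3y) is -9 and in −√(1 - 2y) is 1/2.
Lower-order terms cancel with the polynomial part, so the numerator is (-17/2)·y^2 + o(y^2), and the limit is (-17/2)/(1) = -17/2.

-17/2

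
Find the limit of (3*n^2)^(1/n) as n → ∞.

1

Base → ∞ and exponent → 0: an ∞^0 form.
Take logs: (1/n)·ln(3·n^2) = (ln 3 + 2·ln n)/n → 0.
So the limit is e^0 = 1.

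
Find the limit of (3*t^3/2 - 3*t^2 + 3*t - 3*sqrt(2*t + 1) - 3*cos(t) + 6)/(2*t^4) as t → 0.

Substitution gives 0/0; apply L'Hôpital's rule 4 times.
After differentiating numerator and denominator 4 times the quotient is (-3*cos(t) + 45/(2*t + 1)^(7/2))/(48); at t = 0 this is 7/8.

7/8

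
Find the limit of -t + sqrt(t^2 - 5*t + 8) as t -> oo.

An ∞ − ∞ form. Rationalising with the conjugate, the difference becomes (-5t + 8) / (√(t^2 - 5*t + 8) + t).
For large t the denominator behaves like 2·t, so the quotient tends to -5/2 = -5/2.

-5/2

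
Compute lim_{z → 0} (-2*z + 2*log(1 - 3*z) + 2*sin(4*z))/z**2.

Substitution gives 0/0 (the numerator vanishes to order 2).
Expand each term to order z^2: the coefficient of z^2 in 2·sin(4z) is 0 and in 2·ln(1 - 3z) is -9.
Lower-order terms cancel with the polynomial part, so the numerator is (-9)·z^2 + o(z^2), and the limit is (-9)/(1) = -9.

-9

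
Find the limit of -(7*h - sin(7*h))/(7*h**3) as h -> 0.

Direct substitution gives 0/0.
Apply L'Hôpital: lim (7 - 7*cos(7*h))/(-21*h^2), still 0/0.
Apply L'Hôpital: lim (49*sin(7*h))/(-42*h), still 0/0.
After 3 applications of L'Hôpital's rule the quotient is (343*cos(7*h))/(-42); substituting h = 0 gives -49/6.

-49/6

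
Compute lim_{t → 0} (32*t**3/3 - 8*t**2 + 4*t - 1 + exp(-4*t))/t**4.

32/3

Direct substitution gives 0/0.
Apply L'Hôpital: lim (32*t^2 - 16*t + 4 - 4*e^(-4*t))/(4*t^3), still 0/0.
Apply L'Hôpital: lim (64*t - 16 + 16*e^(-4*t))/(12*t^2), still 0/0.
Apply L'Hôpital: lim (64 - 64*e^(-4*t))/(24*t), still 0/0.
After 4 applications of L'Hôpital's rule the quotient is (256*e^(-4*t))/(24); substituting t = 0 gives 32/3.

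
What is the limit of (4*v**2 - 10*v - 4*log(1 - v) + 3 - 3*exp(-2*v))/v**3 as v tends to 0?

16/3

Substitution gives 0/0 (the numerator vanishes to order 3).
Expand each term to order v^3: the coefficient of v^3 in -3·e^(-2v) is 4 and in -4·ln(1 - v) is 4/3.
Lower-order terms cancel with the polynomial part, so the numerator is (16/3)·v^3 + o(v^3), and the limit is (16/3)/(1) = 16/3.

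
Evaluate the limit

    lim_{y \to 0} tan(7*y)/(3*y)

7/3

Substitution gives 0/0.
Since tan(u)/u → 1 as u → 0, tan(7y)/(7y) → 1 and the limit is 7/3.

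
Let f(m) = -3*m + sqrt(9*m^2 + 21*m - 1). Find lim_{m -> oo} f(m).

7/2

This has the form ∞ − ∞. Multiply and divide by the conjugate √(9*m^2 + 21*m - 1) + 3m.
That gives (21m - 1) / (√(9*m^2 + 21*m - 1) + 3m).
Divide numerator and denominator by m: the limit is 21/(2·3) = 7/2.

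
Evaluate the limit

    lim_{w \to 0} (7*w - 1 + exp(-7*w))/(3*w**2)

Direct substitution gives 0/0.
Apply L'Hôpital: lim (7 - 7*e^(-7*w))/(6*w), still 0/0.
After 2 applications of L'Hôpital's rule the quotient is (49*e^(-7*w))/(6); substituting w = 0 gives 49/6.

49/6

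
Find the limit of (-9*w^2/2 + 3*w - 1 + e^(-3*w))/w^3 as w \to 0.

-9/2

Direct substitution gives 0/0.
Apply L'Hôpital: lim (-9*w + 3 - 3*e^(-3*w))/(3*w^2), still 0/0.
Apply L'Hôpital: lim (-9 + 9*e^(-3*w))/(6*w), still 0/0.
After 3 applications of L'Hôpital's rule the quotient is (-27*e^(-3*w))/(6); substituting w = 0 gives -9/2.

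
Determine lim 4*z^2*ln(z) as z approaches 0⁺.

This is a 0·(−∞) form. Rewrite as 4·ln(z) / z^(−2) and apply L'Hôpital:
the derivative quotient is 4·(1/z) / (−2·z^(−3)) = (-4/2)·z^2 → 0.

0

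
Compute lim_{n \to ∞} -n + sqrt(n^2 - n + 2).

-1/2

This has the form ∞ − ∞. Multiply and divide by the conjugate √(n^2 - n + 2) + n.
That gives (-n + 2) / (√(n^2 - n + 2) + n).
Divide numerator and denominator by n: the limit is -1/(2·1) = -1/2.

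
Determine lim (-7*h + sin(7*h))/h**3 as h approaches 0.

-343/6

Direct substitution gives 0/0.
Apply L'Hôpital: lim (7*cos(7*h) - 7)/(3*h^2), still 0/0.
Apply L'Hôpital: lim (-49*sin(7*h))/(6*h), still 0/0.
After 3 applications of L'Hôpital's rule the quotient is (-343*cos(7*h))/(6); substituting h = 0 gives -343/6.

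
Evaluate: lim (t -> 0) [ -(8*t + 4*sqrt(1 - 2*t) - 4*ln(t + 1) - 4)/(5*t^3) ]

2/3

Substitution gives 0/0 (the numerator vanishes to order 3).
Expand each term to order t^3: the coefficient of t^3 in 4·√(1 - 2t) is -2 and in -4·ln(1 + t) is -4/3.
Lower-order terms cancel with the polynomial part, so the numerator is (-10/3)·t^3 + o(t^3), and the limit is (-10/3)/(-5) = 2/3.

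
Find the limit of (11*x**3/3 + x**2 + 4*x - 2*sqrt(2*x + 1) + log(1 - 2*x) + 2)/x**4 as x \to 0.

Substitution gives 0/0; apply L'Hôpital's rule 4 times.
After differentiating numerator and denominator 4 times the quotient is (30/(2*x + 1)^(7/2) - 96/(2*x - 1)^4)/(24); at x = 0 this is -11/4.

-11/4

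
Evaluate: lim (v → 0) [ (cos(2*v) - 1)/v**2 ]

-2

Direct substitution gives 0/0.
Apply L'Hôpital: lim (-2*sin(2*v))/(2*v), still 0/0.
After 2 applications of L'Hôpital's rule the quotient is (-4*cos(2*v))/(2); substituting v = 0 gives -2.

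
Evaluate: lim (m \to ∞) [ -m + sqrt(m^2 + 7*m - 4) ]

7/2

This has the form ∞ − ∞. Multiply and divide by the conjugate √(m^2 + 7*m - 4) + m.
That gives (7m - 4) / (√(m^2 + 7*m - 4) + m).
Divide numerator and denominator by m: the limit is 7/(2·1) = 7/2.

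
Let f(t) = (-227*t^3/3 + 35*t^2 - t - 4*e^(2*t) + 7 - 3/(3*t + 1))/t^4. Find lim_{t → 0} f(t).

Substitution gives 0/0; apply L'Hôpital's rule 4 times.
After differentiating numerator and denominator 4 times the quotient is (-64*e^(2*t) - 5832/(3*t + 1)^5)/(24); at t = 0 this is -737/3.

-737/3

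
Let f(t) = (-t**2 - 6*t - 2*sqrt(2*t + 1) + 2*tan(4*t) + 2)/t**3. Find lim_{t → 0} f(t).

Substitution gives 0/0; apply L'Hôpital's rule 3 times.
After differentiating numerator and denominator 3 times the quotient is (768*tan(4*t)^2/cos(4*t)^2 + 256/cos(4*t)^2 - 6/(2*t + 1)^(5/2))/(6); at t = 0 this is 125/3.

125/3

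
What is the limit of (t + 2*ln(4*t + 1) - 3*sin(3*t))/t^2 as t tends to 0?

-16

Substitution gives 0/0; apply L'Hôpital's rule 2 times.
After differentiating numerator and denominator 2 times the quotient is (27*sin(3*t) - 32/(4*t + 1)^2)/(2); at t = 0 this is -16.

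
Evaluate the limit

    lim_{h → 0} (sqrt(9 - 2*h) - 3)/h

A 0/0 form; rationalise with √(9 - 2h) + √9. This collapses the numerator to -2h, leaving -2/(√(9 - 2h) + √9) → -2/(2√9) = -1/3.

-1/3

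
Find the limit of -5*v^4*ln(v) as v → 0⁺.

0

This is a 0·(−∞) form. Rewrite as -5·ln(v) / v^(−4) and apply L'Hôpital:
the derivative quotient is -5·(1/v) / (−4·v^(−5)) = (5/4)·v^4 → 0.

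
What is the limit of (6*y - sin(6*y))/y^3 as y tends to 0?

36

Direct substitution gives 0/0.
Apply L'Hôpital: lim (6 - 6*cos(6*y))/(3*y^2), still 0/0.
Apply L'Hôpital: lim (36*sin(6*y))/(6*y), still 0/0.
After 3 applications of L'Hôpital's rule the quotient is (216*cos(6*y))/(6); substituting y = 0 gives 36.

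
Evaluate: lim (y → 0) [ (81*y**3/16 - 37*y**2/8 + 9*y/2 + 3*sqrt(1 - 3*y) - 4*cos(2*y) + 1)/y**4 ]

Substitution gives 0/0; apply L'Hôpital's rule 4 times.
After differentiating numerator and denominator 4 times the quotient is (-64*cos(2*y) - 3645/(16*(1 - 3*y)^(7/2)))/(24); at y = 0 this is -4669/384.

-4669/384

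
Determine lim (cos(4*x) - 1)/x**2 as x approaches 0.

-8

Direct substitution gives 0/0.
Apply L'Hôpital: lim (-4*sin(4*x))/(2*x), still 0/0.
After 2 applications of L'Hôpital's rule the quotient is (-16*cos(4*x))/(2); substituting x = 0 gives -8.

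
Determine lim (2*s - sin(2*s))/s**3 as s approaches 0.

Direct substitution gives 0/0.
Apply L'Hôpital: lim (2 - 2*cos(2*s))/(3*s^2), still 0/0.
Apply L'Hôpital: lim (4*sin(2*s))/(6*s), still 0/0.
After 3 applications of L'Hôpital's rule the quotient is (8*cos(2*s))/(6); substituting s = 0 gives 4/3.

4/3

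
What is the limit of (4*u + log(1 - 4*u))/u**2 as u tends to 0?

Direct substitution gives 0/0.
Apply L'Hôpital: lim (4 - 4/(1 - 4*u))/(2*u), still 0/0.
After 2 applications of L'Hôpital's rule the quotient is (-16/(1 - 4*u)^2)/(2); substituting u = 0 gives -8.

-8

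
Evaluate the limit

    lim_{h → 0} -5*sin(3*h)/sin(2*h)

-15/2

Substitution gives 0/0.
Divide numerator and denominator by h: sin(3h)/h → 3 and sin(2h)/h → 2, so the limit is -5·3/2 = -15/2.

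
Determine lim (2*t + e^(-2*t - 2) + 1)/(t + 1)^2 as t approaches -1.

Direct substitution gives 0/0.
Apply L'Hôpital: lim (2 - 2*e^(-2*t - 2))/(2*t + 2), still 0/0.
After 2 applications of L'Hôpital's rule the quotient is (4*e^(-2*t - 2))/(2); substituting t = -1 gives 2.

2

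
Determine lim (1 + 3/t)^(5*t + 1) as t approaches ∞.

Let L be the limit and take ln: ln L = lim (5t + 1)·ln(1 + 3/t) = lim (5t + 1)·(3/t + O(1/t²)) = 15.
Hence L = e^(15).

e^(15)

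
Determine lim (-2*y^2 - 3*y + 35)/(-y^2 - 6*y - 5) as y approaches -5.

17/4

Direct substitution gives 0/0, so factor. Both numerator and denominator have (y + 5) as a factor.
After cancelling, the expression reduces to (7 - 2*y)/(-y - 1).
Substituting y = -5 gives 17/4.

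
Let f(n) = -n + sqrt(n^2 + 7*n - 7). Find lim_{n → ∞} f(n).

7/2

An ∞ − ∞ form. Rationalising with the conjugate, the difference becomes (7n - 7) / (√(n^2 + 7*n - 7) + n).
For large n the denominator behaves like 2·n, so the quotient tends to 7/2 = 7/2.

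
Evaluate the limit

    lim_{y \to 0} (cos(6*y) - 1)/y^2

Direct substitution gives 0/0.
Apply L'Hôpital: lim (-6*sin(6*y))/(2*y), still 0/0.
After 2 applications of L'Hôpital's rule the quotient is (-36*cos(6*y))/(2); substituting y = 0 gives -18.

-18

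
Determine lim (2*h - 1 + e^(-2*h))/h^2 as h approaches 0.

2

Direct substitution gives 0/0.
Apply L'Hôpital: lim (2 - 2*e^(-2*h))/(2*h), still 0/0.
After 2 applications of L'Hôpital's rule the quotient is (4*e^(-2*h))/(2); substituting h = 0 gives 2.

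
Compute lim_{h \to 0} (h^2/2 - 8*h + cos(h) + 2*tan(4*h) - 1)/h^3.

Substitution gives 0/0 (the numerator vanishes to order 3).
Expand each term to order h^3: the coefficient of h^3 in 2·tan(4h) is 128/3 and in cos(h) is 0.
Lower-order terms cancel with the polynomial part, so the numerator is (128/3)·h^3 + o(h^3), and the limit is (128/3)/(1) = 128/3.

128/3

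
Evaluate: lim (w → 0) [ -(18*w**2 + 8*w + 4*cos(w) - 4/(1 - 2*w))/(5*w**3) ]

Substitution gives 0/0; apply L'Hôpital's rule 3 times.
After differentiating numerator and denominator 3 times the quotient is (4*sin(w) - 192/(2*w - 1)^4)/(-30); at w = 0 this is 32/5.

32/5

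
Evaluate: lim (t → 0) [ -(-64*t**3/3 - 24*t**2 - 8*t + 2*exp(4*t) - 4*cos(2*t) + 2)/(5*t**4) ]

Substitution gives 0/0 (the numerator vanishes to order 4).
Expand each term to order t^4: the coefficient of t^4 in 2·e^(4t) is 64/3 and in -4·cos(2t) is -8/3.
Lower-order terms cancel with the polynomial part, so the numerator is (56/3)·t^4 + o(t^4), and the limit is (56/3)/(-5) = -56/15.

-56/15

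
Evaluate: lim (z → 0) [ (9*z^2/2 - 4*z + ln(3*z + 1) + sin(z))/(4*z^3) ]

53/24

Substitution gives 0/0; apply L'Hôpital's rule 3 times.
After differentiating numerator and denominator 3 times the quotient is (-cos(z) + 54/(3*z + 1)^3)/(24); at z = 0 this is 53/24.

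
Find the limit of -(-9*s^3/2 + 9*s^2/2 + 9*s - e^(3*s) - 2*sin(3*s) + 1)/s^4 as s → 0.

Substitution gives 0/0; apply L'Hôpital's rule 4 times.
After differentiating numerator and denominator 4 times the quotient is (-81*e^(3*s) - 162*sin(3*s))/(-24); at s = 0 this is 27/8.

27/8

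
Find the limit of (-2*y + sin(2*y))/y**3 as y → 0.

Direct substitution gives 0/0.
Apply L'Hôpital: lim (2*cos(2*y) - 2)/(3*y^2), still 0/0.
Apply L'Hôpital: lim (-4*sin(2*y))/(6*y), still 0/0.
After 3 applications of L'Hôpital's rule the quotient is (-8*cos(2*y))/(6); substituting y = 0 gives -4/3.

-4/3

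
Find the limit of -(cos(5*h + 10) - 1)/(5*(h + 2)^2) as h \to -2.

5/2

Direct substitution gives 0/0.
Apply L'Hôpital: lim (-5*sin(5*h + 10))/(-10*h - 20), still 0/0.
After 2 applications of L'Hôpital's rule the quotient is (-25*cos(5*h + 10))/(-10); substituting h = -2 gives 5/2.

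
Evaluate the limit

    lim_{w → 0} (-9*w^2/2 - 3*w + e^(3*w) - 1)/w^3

9/2

Direct substitution gives 0/0.
Apply L'Hôpital: lim (-9*w + 3*e^(3*w) - 3)/(3*w^2), still 0/0.
Apply L'Hôpital: lim (9*e^(3*w) - 9)/(6*w), still 0/0.
After 3 applications of L'Hôpital's rule the quotient is (27*e^(3*w))/(6); substituting w = 0 gives 9/2.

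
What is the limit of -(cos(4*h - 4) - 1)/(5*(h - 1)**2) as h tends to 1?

8/5

Direct substitution gives 0/0.
Apply L'Hôpital: lim (-4*sin(4*h - 4))/(10 - 10*h), still 0/0.
After 2 applications of L'Hôpital's rule the quotient is (-16*cos(4*h - 4))/(-10); substituting h = 1 gives 8/5.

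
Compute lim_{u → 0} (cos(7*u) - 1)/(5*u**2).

-49/10

Direct substitution gives 0/0.
Apply L'Hôpital: lim (-7*sin(7*u))/(10*u), still 0/0.
After 2 applications of L'Hôpital's rule the quotient is (-49*cos(7*u))/(10); substituting u = 0 gives -49/10.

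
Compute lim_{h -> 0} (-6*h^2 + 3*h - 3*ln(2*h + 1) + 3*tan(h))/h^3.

-7

Substitution gives 0/0 (the numerator vanishes to order 3).
Expand each term to order h^3: the coefficient of h^3 in 3·tan(h) is 1 and in -3·ln(1 + 2h) is -8.
Lower-order terms cancel with the polynomial part, so the numerator is (-7)·h^3 + o(h^3), and the limit is (-7)/(1) = -7.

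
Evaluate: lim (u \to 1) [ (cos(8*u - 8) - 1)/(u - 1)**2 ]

Direct substitution gives 0/0.
Apply L'Hôpital: lim (-8*sin(8*u - 8))/(2*u - 2), still 0/0.
After 2 applications of L'Hôpital's rule the quotient is (-64*cos(8*u - 8))/(2); substituting u = 1 gives -32.

-32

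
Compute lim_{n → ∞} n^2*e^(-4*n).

0

Write as n^2/e^{4n}, an ∞/∞ form.
Exponential growth dominates any polynomial, so repeated L'Hôpital (or the standard result) gives 0.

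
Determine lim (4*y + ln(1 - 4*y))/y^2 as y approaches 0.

-8

Direct substitution gives 0/0.
Apply L'Hôpital: lim (4 - 4/(1 - 4*y))/(2*y), still 0/0.
After 2 applications of L'Hôpital's rule the quotient is (-16/(1 - 4*y)^2)/(2); substituting y = 0 gives -8.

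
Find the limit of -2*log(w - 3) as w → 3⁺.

As w → 3⁺, w - 3 → 0⁺ and ln(w - 3) → −∞.
Multiplying by -2 gives ∞.

∞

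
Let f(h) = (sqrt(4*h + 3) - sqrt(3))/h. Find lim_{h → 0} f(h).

2*√(3)/3

Substitution gives 0/0. Multiply numerator and denominator by the conjugate √(3 + 4h) + √3.
The numerator becomes (3 + 4h) − 3 = 4h, so the expression simplifies to 4/(√(3 + 4h) + √3).
Letting h → 0 gives 4/(2√3) = 2*√(3)/3.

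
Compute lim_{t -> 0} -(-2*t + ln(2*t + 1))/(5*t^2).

2/5

Direct substitution gives 0/0.
Apply L'Hôpital: lim (-2 + 2/(2*t + 1))/(-10*t), still 0/0.
After 2 applications of L'Hôpital's rule the quotient is (-4/(2*t + 1)^2)/(-10); substituting t = 0 gives 2/5.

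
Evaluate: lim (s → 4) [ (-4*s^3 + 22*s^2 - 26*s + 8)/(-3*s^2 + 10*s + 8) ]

3

Direct substitution gives 0/0, so factor. Both numerator and denominator have (s - 4) as a factor.
After cancelling, the expression reduces to (-4*s^2 + 6*s - 2)/(-3*s - 2).
Substituting s = 4 gives 3.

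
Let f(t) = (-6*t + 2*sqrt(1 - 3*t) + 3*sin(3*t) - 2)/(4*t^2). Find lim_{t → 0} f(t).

Substitution gives 0/0; apply L'Hôpital's rule 2 times.
After differentiating numerator and denominator 2 times the quotient is (-27*sin(3*t) - 9/(2*(1 - 3*t)^(3/2)))/(8); at t = 0 this is -9/16.

-9/16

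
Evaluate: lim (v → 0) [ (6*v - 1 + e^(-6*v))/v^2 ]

18

Direct substitution gives 0/0.
Apply L'Hôpital: lim (6 - 6*e^(-6*v))/(2*v), still 0/0.
After 2 applications of L'Hôpital's rule the quotient is (36*e^(-6*v))/(2); substituting v = 0 gives 18.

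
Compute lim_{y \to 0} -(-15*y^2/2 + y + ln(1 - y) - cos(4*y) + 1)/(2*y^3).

1/6

Substitution gives 0/0 (the numerator vanishes to order 3).
Expand each term to order y^3: the coefficient of y^3 in −cos(4y) is 0 and in ln(1 - y) is -1/3.
Lower-order terms cancel with the polynomial part, so the numerator is (-1/3)·y^3 + o(y^3), and the limit is (-1/3)/(-2) = 1/6.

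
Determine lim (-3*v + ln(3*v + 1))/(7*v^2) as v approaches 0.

-9/14

Direct substitution gives 0/0.
Apply L'Hôpital: lim (-3 + 3/(3*v + 1))/(14*v), still 0/0.
After 2 applications of L'Hôpital's rule the quotient is (-9/(3*v + 1)^2)/(14); substituting v = 0 gives -9/14.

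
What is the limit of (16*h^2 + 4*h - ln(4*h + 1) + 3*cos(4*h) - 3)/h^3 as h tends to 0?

-64/3

Substitution gives 0/0; apply L'Hôpital's rule 3 times.
After differentiating numerator and denominator 3 times the quotient is (192*sin(4*h) - 128/(4*h + 1)^3)/(6); at h = 0 this is -64/3.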